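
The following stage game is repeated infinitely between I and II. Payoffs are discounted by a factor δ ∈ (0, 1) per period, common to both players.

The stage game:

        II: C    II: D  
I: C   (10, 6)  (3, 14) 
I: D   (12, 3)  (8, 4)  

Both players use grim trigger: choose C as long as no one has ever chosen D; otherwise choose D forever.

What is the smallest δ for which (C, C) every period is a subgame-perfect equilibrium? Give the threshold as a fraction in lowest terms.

For I: deviation gain 12−10 = 2, per-period punishment loss 10−8 = 2. IC gives δ ≥ 2/4 = 1/2.
For II: gain 8, loss 2 per period, so δ ≥ 8/10 = 4/5.
The tighter constraint is II's, so cooperation needs δ ≥ 4/5.

4/5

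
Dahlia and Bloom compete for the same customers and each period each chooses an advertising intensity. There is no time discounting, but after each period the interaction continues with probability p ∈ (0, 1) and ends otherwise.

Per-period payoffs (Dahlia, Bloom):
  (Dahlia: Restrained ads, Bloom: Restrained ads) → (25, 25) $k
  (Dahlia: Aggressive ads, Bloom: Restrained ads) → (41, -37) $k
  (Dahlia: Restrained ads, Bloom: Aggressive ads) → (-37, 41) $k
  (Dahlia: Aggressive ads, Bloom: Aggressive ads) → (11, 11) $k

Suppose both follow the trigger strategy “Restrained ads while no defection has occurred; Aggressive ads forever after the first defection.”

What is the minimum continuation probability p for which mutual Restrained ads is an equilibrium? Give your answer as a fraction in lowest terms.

Expected cooperation value is 25 + p·25 + p²·25 + … = 25/(1−p); deviation gives 41 + p·11/(1−p).
25 ≥ 41(1−p) + 11p ⇒ 30p ≥ 16 ⇒ p ≥ 16/30 = 8/15.

8/15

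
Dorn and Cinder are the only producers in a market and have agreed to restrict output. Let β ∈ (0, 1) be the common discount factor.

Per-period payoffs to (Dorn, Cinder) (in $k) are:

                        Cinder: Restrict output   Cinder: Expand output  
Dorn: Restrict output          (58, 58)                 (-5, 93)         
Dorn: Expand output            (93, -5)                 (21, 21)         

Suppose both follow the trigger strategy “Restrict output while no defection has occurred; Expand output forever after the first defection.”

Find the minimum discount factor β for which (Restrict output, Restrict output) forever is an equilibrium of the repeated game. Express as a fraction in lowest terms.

35/72

Cooperation forever yields 58 each period: 58/(1−β).
Deviating yields 93 once, then 21 forever: 93 + 21β/(1−β).
No profitable deviation requires 58/(1−β) ≥ 93 + 21β/(1−β).
Multiplying by (1−β): 58 ≥ 93(1−β) + 21β = 93 − 72β.
So 72β ≥ 35, i.e. β ≥ 35/72.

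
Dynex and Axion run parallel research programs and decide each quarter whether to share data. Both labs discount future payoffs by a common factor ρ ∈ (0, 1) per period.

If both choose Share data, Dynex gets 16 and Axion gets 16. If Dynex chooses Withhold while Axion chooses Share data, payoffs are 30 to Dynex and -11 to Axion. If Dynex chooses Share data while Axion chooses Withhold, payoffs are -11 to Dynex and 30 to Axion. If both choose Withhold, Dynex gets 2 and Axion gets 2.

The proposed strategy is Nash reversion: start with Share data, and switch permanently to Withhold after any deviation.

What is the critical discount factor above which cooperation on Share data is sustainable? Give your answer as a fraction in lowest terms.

Under grim trigger the critical discount factor is (T−C)/(T−P) with T = 30, C = 16, P = 2.
ρ* = (30−16)/(30−2) = 14/28 = 1/2.

1/2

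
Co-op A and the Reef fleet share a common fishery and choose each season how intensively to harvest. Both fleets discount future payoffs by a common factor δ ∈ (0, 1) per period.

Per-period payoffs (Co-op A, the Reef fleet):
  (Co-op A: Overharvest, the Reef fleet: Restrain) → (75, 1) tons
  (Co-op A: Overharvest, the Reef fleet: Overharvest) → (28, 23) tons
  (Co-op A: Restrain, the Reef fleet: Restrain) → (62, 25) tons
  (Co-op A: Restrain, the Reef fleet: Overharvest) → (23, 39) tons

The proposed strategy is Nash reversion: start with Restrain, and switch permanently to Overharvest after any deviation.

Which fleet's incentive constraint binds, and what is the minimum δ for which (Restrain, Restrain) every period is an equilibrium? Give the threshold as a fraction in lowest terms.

For Co-op A: deviation gain 75−62 = 13, per-period punishment loss 62−28 = 34. IC gives δ ≥ 13/47.
For the Reef fleet: gain 14, loss 2 per period, so δ ≥ 14/16 = 7/8.
The tighter constraint is the Reef fleet's, so cooperation needs δ ≥ 7/8.

the Reef fleet; δ ≥ 7/8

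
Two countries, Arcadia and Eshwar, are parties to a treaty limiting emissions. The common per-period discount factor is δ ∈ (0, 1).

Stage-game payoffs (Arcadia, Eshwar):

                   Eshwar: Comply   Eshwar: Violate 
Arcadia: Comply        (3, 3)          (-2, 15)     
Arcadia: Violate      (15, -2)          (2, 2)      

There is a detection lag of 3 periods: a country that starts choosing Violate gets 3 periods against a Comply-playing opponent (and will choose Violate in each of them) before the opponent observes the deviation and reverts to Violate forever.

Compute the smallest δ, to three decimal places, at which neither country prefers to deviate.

A deviator earns 15 for 3 periods, then 2 forever; cooperating earns 3 forever. Multiplying the IC by (1−δ):
3 ≥ 15(1−δ^3) + 2δ^3, so 13·δ^3 ≥ 12 and δ^3 ≥ 12/13.
δ ≥ (12/13)^(1/3) ≈ 0.974.

0.974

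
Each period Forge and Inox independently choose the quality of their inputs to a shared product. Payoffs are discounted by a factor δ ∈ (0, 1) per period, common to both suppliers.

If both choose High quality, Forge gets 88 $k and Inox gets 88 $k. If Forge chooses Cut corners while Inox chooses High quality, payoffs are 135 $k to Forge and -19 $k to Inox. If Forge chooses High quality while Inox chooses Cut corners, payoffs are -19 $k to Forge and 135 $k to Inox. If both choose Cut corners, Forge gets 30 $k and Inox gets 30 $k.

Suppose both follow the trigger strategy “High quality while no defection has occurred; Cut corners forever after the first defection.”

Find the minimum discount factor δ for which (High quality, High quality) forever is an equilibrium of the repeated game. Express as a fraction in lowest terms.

Cooperation forever yields 88 each period: 88/(1−δ).
Deviating yields 135 once, then 30 forever: 135 + 30δ/(1−δ).
No profitable deviation requires 88/(1−δ) ≥ 135 + 30δ/(1−δ).
Multiplying by (1−δ): 88 ≥ 135(1−δ) + 30δ = 135 − 105δ.
So 105δ ≥ 47, i.e. δ ≥ 47/105.

47/105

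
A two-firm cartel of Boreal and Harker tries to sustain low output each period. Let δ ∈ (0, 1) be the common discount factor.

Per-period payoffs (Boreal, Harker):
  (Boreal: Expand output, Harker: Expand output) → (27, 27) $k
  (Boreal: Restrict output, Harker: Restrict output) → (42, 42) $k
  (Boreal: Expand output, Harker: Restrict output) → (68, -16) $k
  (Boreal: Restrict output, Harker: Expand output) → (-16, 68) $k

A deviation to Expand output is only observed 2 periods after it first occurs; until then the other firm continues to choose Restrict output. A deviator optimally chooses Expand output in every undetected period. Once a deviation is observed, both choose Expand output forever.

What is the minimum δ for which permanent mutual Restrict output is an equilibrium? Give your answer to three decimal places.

0.796

Deviating for the 2 undetected periods gains 68−42 = 26 per period over cooperation, then loses 42−27 = 15 per period forever once punishment starts.
Gain: 26(1 + δ + … + δ^1); loss: 15·δ^2/(1−δ).
No profitable deviation ⇔ 26(1−δ^2) ≤ 15·δ^2, i.e. δ^2 ≥ 26/(26+15) = 26/41.
Hence δ ≥ (26/41)^(1/2) ≈ 0.796.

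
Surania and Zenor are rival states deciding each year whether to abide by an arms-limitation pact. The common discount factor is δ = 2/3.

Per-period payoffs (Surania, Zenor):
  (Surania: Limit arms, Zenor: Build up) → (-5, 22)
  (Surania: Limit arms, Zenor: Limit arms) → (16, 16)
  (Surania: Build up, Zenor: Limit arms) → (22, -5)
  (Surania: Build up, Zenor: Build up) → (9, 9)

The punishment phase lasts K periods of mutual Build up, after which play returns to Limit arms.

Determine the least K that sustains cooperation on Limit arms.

IC: δ(1−δ^K)/(1−δ) ≥ (22−16)/(16−9) = 6/7.
With δ = 2/3: need 1 − δ^K ≥ 6/7·(1−2/3)/(2/3), i.e. δ^K ≤ 0.5714.
Since (2/3)^1 = 0.6667 and (2/3)^2 = 0.4444, the smallest such K is 2.

2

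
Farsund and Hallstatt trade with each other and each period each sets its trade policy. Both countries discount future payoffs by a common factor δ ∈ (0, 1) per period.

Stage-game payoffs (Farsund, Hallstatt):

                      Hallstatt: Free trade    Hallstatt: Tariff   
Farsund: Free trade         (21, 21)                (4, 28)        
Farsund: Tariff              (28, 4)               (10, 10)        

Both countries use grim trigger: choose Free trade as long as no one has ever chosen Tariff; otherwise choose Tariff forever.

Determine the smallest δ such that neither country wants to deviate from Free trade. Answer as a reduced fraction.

Under grim trigger the critical discount factor is (T−C)/(T−P) with T = 28, C = 21, P = 10.
δ* = (28−21)/(28−10) = 7/18.

7/18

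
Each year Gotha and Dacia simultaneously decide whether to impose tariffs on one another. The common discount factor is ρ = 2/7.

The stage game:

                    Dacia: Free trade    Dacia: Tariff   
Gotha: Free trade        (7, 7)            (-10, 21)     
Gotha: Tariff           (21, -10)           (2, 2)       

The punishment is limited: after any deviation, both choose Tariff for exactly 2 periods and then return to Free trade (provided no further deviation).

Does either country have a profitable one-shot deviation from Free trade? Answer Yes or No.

Yes

Comparing payoff streams over the 3 periods until play realigns: cooperate → 7(1+ρ+…+ρ^2); deviate → 21 + 2(ρ+…+ρ^2).
Cooperation is sustained iff (7−2)(ρ+…+ρ^2) ≥ 21−7.
ρ+…+ρ^2 = 2/7·(1−(2/7)^2)/(1−2/7) = 0.3673, and (21−7)/(7−2) = 2.8000.
0.3673 < 2.8000, so cooperation is not sustainable.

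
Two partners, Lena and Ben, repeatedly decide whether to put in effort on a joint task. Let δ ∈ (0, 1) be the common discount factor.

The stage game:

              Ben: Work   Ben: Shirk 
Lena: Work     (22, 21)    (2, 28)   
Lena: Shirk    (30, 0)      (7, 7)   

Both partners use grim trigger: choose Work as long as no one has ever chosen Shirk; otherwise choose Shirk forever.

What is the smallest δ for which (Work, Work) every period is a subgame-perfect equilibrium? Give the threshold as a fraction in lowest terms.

For Lena: deviation gain 30−22 = 8, per-period punishment loss 22−7 = 15. IC gives δ ≥ 8/23.
For Ben: gain 7, loss 14 per period, so δ ≥ 7/21 = 1/3.
The tighter constraint is Lena's, so cooperation needs δ ≥ 8/23.

8/23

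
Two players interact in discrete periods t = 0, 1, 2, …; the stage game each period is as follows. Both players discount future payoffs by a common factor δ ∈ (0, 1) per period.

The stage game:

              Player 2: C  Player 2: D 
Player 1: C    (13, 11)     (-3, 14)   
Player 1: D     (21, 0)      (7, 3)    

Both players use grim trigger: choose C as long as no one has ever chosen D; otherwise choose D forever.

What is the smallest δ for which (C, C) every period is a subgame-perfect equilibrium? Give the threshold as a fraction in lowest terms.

Player 1's threshold: (21−13)/(21−7) = 4/7.
Player 2's threshold: (14−11)/(14−3) = 3/11.
4/7 > 3/11, so Player 1 binds and δ* = 4/7.

4/7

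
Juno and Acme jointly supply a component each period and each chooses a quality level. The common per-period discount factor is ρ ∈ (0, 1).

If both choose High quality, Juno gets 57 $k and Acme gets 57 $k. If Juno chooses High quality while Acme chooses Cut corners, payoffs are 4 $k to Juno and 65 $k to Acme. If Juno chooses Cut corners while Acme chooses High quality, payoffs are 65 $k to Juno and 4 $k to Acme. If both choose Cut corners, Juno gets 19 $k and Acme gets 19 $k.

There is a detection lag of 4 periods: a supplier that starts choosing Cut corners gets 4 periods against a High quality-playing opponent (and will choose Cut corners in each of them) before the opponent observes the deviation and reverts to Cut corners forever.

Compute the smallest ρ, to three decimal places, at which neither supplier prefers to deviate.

0.646

The best deviation is to choose Cut corners for all 4 undetected periods, earning 65 each, then 19 forever once detected.
Deviation value: 65(1−ρ^4)/(1−ρ) + 19ρ^4/(1−ρ); cooperation value: 57/(1−ρ).
IC: 57 ≥ 65(1−ρ^4) + 19ρ^4 = 65 − 46ρ^4.
So ρ^4 ≥ 8/46 = 4/23, giving ρ ≥ (4/23)^(1/4) ≈ 0.646.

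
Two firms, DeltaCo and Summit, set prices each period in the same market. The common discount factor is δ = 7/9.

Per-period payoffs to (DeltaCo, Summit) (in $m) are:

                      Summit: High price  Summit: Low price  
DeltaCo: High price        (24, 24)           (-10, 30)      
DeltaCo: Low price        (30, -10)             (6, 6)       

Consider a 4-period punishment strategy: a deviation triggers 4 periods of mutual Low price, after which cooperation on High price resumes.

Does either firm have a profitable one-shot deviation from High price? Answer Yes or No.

IC: δ+…+δ^4 ≥ (30−24)/(24−6) = 1/3.
At δ = 7/9: partial sum = 2.2192 ≥ 0.3333. Cooperation sustainable.

No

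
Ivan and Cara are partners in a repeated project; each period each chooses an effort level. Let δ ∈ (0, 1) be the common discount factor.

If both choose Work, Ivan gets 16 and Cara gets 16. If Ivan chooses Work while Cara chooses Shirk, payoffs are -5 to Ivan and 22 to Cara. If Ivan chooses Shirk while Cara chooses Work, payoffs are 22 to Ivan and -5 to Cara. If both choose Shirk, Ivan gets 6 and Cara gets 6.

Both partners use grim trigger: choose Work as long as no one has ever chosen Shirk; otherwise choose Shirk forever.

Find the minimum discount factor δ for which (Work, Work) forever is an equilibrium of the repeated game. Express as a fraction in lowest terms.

3/8

Under grim trigger the critical discount factor is (T−C)/(T−P) with T = 22, C = 16, P = 6.
δ* = (22−16)/(22−6) = 6/16 = 3/8.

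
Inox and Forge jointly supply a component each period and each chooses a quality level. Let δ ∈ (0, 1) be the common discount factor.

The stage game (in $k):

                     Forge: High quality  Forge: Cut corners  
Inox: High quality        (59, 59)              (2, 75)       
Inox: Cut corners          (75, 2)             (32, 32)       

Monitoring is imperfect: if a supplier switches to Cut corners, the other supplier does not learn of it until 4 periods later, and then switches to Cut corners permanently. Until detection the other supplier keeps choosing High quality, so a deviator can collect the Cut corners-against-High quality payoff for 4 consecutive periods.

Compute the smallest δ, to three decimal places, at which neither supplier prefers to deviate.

0.781

Deviating for the 4 undetected periods gains 75−59 = 16 per period over cooperation, then loses 59−32 = 27 per period forever once punishment starts.
Gain: 16(1 + δ + … + δ^3); loss: 27·δ^4/(1−δ).
No profitable deviation ⇔ 16(1−δ^4) ≤ 27·δ^4, i.e. δ^4 ≥ 16/(16+27) = 16/43.
Hence δ ≥ (16/43)^(1/4) ≈ 0.781.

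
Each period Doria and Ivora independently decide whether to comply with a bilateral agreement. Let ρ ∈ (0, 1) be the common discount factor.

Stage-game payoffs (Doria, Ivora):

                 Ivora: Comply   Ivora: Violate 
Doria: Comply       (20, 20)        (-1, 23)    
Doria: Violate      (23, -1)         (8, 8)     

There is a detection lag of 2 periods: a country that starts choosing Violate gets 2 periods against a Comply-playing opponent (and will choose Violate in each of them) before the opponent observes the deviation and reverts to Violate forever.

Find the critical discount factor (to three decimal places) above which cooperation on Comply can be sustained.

A deviator earns 23 for 2 periods, then 8 forever; cooperating earns 20 forever. Multiplying the IC by (1−ρ):
20 ≥ 23(1−ρ^2) + 8ρ^2, so 15·ρ^2 ≥ 3 and ρ^2 ≥ 1/5.
ρ ≥ (1/5)^(1/2) ≈ 0.447.

0.447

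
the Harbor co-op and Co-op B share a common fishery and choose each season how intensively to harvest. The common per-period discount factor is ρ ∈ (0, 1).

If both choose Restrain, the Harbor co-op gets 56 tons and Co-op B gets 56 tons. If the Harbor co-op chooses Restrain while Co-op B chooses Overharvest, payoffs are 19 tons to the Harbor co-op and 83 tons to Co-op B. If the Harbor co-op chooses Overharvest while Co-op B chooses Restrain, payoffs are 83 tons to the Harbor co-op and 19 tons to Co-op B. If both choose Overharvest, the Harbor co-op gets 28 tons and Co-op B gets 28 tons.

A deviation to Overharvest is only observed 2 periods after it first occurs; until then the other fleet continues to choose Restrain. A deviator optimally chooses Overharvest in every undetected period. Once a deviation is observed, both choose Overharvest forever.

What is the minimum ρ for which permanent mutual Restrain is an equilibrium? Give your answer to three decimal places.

A deviator earns 83 for 2 periods, then 28 forever; cooperating earns 56 forever. Multiplying the IC by (1−ρ):
56 ≥ 83(1−ρ^2) + 28ρ^2, so 55·ρ^2 ≥ 27 and ρ^2 ≥ 27/55.
ρ ≥ (27/55)^(1/2) ≈ 0.701.

0.701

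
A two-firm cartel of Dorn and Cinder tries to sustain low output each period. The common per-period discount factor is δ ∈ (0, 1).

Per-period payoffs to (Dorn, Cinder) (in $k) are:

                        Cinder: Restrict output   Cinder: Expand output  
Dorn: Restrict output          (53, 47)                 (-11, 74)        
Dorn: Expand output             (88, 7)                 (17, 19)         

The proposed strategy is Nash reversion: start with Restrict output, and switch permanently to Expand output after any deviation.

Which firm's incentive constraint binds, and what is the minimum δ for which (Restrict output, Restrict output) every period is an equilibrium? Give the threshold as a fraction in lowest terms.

For Dorn: deviation gain 88−53 = 35, per-period punishment loss 53−17 = 36. IC gives δ ≥ 35/71.
For Cinder: gain 27, loss 28 per period, so δ ≥ 27/55.
The tighter constraint is Dorn's, so cooperation needs δ ≥ 35/71.

Dorn; δ ≥ 35/71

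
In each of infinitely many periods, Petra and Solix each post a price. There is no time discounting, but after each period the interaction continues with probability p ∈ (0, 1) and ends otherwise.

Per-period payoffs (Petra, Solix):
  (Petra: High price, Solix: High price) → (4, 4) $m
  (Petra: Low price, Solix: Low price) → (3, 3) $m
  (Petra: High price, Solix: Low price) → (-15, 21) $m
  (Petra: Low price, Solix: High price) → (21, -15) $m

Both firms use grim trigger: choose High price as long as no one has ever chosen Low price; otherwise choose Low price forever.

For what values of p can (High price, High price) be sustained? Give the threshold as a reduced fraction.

17/18

With no time discounting, the continuation probability p plays the role of the discount factor.
Grim-trigger IC: 4/(1−p) ≥ 21 + 3p/(1−p) ⇒ p ≥ (21−4)/(21−3) = 17/18.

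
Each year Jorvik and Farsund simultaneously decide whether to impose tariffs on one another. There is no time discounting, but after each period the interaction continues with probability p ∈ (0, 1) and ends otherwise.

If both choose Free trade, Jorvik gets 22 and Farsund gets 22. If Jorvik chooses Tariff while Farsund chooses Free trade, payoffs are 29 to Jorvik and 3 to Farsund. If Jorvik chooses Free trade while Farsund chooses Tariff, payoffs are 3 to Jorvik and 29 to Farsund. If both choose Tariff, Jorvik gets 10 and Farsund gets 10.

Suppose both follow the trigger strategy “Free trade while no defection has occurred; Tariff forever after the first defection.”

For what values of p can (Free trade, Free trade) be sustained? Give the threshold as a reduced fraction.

With no time discounting, the continuation probability p plays the role of the discount factor.
Grim-trigger IC: 22/(1−p) ≥ 29 + 10p/(1−p) ⇒ p ≥ (29−22)/(29−10) = 7/19.

7/19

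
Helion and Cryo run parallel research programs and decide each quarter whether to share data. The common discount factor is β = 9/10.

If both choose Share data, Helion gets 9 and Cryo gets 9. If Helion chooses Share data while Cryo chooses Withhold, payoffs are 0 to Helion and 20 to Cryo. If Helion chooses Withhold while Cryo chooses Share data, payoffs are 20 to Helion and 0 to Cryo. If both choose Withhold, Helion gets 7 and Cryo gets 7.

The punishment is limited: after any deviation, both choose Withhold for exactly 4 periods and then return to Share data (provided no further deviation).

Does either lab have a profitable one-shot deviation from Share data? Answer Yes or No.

IC: β+…+β^4 ≥ (20−9)/(9−7) = 11/2.
At β = 9/10: partial sum = 3.0951 < 5.5000. Cooperation not sustainable.

Yes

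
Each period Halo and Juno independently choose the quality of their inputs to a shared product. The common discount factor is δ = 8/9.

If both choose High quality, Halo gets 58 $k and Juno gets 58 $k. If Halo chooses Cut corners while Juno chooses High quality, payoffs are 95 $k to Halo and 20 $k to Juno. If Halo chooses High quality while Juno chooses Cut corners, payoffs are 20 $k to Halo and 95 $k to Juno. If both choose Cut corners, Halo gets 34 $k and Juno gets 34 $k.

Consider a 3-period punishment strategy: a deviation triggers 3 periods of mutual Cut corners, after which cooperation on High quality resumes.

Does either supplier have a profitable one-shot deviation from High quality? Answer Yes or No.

No

IC: δ+…+δ^3 ≥ (95−58)/(58−34) = 37/24.
At δ = 8/9: partial sum = 2.3813 ≥ 1.5417. Cooperation sustainable.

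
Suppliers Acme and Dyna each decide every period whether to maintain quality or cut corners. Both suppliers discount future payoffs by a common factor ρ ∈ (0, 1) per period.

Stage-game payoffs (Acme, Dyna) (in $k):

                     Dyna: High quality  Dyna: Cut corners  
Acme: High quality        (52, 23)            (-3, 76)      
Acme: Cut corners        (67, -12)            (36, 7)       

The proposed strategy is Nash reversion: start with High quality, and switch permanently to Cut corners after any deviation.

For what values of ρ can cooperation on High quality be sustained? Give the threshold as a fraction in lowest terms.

Acme: cooperation gives 52 each period; deviation gives 67 once then 36 forever.
  52/(1−ρ) ≥ 67 + 36ρ/(1−ρ) ⇒ ρ ≥ 15/31.
Dyna: cooperation gives 23 each period; deviation gives 76 once then 7 forever.
  ρ ≥ 53/69.
Both must hold, so the binding constraint is Dyna's: ρ ≥ 53/69.

53/69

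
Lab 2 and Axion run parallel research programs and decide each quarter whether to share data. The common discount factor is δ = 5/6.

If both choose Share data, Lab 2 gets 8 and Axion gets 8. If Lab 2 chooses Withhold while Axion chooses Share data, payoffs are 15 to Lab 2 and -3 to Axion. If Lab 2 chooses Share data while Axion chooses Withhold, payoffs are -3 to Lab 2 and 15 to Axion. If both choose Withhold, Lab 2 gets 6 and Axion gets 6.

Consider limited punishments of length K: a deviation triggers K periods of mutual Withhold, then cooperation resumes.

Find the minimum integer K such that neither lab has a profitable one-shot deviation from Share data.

IC: δ(1−δ^K)/(1−δ) ≥ (15−8)/(8−6) = 7/2.
With δ = 5/6: need 1 − δ^K ≥ 7/2·(1−5/6)/(5/6), i.e. δ^K ≤ 0.3000.
Since (5/6)^6 = 0.3349 and (5/6)^7 = 0.2791, the smallest such K is 7.

7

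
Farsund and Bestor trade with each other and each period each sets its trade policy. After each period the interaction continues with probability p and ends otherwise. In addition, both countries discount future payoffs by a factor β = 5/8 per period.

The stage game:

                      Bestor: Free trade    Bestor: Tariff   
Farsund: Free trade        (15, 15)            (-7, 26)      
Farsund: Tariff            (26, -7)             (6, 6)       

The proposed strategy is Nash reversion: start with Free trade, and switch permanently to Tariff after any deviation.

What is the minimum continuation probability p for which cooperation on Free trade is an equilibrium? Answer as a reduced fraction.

With continuation probability p and discount β, the effective per-period discount factor is βp.
Grim-trigger IC: βp ≥ (26−15)/(26−6) = 11/20.
So p ≥ (11/20)/(5/8) = 22/25.

22/25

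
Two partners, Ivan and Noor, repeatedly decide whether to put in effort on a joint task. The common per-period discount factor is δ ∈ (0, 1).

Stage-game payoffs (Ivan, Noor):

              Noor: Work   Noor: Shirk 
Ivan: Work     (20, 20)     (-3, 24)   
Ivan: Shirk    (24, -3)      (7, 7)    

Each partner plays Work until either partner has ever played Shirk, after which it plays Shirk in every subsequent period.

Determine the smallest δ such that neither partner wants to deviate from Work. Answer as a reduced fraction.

4/17

Cooperation forever yields 20 each period: 20/(1−δ).
Deviating yields 24 once, then 7 forever: 24 + 7δ/(1−δ).
No profitable deviation requires 20/(1−δ) ≥ 24 + 7δ/(1−δ).
Multiplying by (1−δ): 20 ≥ 24(1−δ) + 7δ = 24 − 17δ.
So 17δ ≥ 4, i.e. δ ≥ 4/17.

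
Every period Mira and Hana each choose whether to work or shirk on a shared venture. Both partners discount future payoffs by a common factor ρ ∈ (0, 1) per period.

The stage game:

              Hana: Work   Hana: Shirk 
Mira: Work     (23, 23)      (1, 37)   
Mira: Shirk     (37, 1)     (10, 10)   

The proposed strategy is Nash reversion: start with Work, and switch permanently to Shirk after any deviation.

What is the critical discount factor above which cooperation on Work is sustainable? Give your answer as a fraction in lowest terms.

Under grim trigger the critical discount factor is (T−C)/(T−P) with T = 37, C = 23, P = 10.
ρ* = (37−23)/(37−10) = 14/27.

14/27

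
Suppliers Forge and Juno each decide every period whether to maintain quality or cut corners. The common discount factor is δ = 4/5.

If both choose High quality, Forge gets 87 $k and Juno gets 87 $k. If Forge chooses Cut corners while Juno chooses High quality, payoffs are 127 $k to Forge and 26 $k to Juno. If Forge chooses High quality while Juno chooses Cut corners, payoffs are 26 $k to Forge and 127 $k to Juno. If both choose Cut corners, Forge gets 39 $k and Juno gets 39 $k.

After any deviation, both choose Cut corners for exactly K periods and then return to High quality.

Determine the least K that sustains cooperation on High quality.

2

No profitable deviation requires (87−39)(δ+…+δ^K) ≥ 127−87, i.e. δ+…+δ^K ≥ 5/6 ≈ 0.8333.
With δ = 4/5, the partial sums are K=1: 0.8000, K=2: 1.4400.
K = 2 is the first length at which the sum reaches 0.8333.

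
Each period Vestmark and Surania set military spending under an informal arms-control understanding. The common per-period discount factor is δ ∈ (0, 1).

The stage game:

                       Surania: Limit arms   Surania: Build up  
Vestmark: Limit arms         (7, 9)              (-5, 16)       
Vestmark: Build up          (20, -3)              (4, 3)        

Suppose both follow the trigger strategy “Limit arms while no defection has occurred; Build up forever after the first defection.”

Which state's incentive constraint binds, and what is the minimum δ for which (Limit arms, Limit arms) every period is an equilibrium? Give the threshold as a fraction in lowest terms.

Vestmark; δ ≥ 13/16

Vestmark's threshold: (20−7)/(20−4) = 13/16.
Surania's threshold: (16−9)/(16−3) = 7/13.
13/16 > 7/13, so Vestmark binds and δ* = 13/16.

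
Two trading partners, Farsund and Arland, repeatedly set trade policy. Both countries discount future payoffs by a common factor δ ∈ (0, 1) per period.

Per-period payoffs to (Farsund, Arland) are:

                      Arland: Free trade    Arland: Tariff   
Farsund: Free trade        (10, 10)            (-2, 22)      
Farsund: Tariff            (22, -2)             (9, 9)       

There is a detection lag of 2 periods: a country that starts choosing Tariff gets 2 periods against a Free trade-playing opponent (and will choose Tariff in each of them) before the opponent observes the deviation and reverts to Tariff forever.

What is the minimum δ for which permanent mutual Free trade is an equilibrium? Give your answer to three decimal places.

The best deviation is to choose Tariff for all 2 undetected periods, earning 22 each, then 9 forever once detected.
Deviation value: 22(1−δ^2)/(1−δ) + 9δ^2/(1−δ); cooperation value: 10/(1−δ).
IC: 10 ≥ 22(1−δ^2) + 9δ^2 = 22 − 13δ^2.
So δ^2 ≥ 12/13, giving δ ≥ (12/13)^(1/2) ≈ 0.961.

0.961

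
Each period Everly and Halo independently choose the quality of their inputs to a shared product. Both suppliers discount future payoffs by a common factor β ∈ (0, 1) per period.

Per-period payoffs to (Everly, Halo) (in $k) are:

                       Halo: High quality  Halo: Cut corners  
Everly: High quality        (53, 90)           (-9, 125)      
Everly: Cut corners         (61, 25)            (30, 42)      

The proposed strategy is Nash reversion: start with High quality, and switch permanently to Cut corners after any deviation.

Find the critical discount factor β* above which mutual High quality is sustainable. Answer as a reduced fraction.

For Everly: deviation gain 61−53 = 8, per-period punishment loss 53−30 = 23. IC gives β ≥ 8/31.
For Halo: gain 35, loss 48 per period, so β ≥ 35/83.
The tighter constraint is Halo's, so cooperation needs β ≥ 35/83.

35/83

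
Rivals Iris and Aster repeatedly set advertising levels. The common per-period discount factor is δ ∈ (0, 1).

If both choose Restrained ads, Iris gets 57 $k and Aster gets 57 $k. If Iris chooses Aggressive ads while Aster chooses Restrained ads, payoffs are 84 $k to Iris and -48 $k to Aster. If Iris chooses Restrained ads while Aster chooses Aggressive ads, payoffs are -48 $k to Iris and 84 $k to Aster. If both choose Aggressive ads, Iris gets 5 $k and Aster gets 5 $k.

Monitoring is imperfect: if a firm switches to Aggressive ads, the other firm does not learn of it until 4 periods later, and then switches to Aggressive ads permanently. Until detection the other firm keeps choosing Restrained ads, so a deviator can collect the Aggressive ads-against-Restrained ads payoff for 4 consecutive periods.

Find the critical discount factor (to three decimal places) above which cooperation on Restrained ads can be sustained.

The best deviation is to choose Aggressive ads for all 4 undetected periods, earning 84 each, then 5 forever once detected.
Deviation value: 84(1−δ^4)/(1−δ) + 5δ^4/(1−δ); cooperation value: 57/(1−δ).
IC: 57 ≥ 84(1−δ^4) + 5δ^4 = 84 − 79δ^4.
So δ^4 ≥ 27/79, giving δ ≥ (27/79)^(1/4) ≈ 0.765.

0.765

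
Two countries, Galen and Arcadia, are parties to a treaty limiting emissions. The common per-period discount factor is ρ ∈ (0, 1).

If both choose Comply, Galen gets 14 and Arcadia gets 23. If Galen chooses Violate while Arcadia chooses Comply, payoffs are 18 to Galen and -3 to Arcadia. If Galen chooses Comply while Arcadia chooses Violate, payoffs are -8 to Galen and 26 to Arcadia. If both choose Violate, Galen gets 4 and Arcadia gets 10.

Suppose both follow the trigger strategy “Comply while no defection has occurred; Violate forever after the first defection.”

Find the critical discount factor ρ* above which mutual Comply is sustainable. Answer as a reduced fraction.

2/7

Galen's threshold: (18−14)/(18−4) = 2/7.
Arcadia's threshold: (26−23)/(26−10) = 3/16.
2/7 > 3/16, so Galen binds and ρ* = 2/7.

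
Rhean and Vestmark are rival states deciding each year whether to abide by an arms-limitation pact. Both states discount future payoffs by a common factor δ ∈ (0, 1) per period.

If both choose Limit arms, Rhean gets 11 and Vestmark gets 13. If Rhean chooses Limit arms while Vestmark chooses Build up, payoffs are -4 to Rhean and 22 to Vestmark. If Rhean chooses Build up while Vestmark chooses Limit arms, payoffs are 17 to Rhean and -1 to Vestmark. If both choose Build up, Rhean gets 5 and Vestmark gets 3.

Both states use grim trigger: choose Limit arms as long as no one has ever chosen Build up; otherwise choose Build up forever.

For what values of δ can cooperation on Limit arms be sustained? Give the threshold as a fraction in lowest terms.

1/2

For Rhean: deviation gain 17−11 = 6, per-period punishment loss 11−5 = 6. IC gives δ ≥ 6/12 = 1/2.
For Vestmark: gain 9, loss 10 per period, so δ ≥ 9/19.
The tighter constraint is Rhean's, so cooperation needs δ ≥ 1/2.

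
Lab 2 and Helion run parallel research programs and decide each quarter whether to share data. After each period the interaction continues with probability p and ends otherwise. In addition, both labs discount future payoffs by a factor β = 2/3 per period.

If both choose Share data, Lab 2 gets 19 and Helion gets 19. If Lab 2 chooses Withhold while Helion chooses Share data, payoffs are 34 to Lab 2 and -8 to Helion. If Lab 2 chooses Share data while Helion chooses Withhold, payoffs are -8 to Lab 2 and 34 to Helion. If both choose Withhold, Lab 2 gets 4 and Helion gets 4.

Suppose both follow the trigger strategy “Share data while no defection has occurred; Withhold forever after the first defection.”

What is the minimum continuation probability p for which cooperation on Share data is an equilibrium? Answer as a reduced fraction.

3/4

With continuation probability p and discount β, the effective per-period discount factor is βp.
Grim-trigger IC: βp ≥ (34−19)/(34−4) = 1/2.
So p ≥ (1/2)/(2/3) = 3/4.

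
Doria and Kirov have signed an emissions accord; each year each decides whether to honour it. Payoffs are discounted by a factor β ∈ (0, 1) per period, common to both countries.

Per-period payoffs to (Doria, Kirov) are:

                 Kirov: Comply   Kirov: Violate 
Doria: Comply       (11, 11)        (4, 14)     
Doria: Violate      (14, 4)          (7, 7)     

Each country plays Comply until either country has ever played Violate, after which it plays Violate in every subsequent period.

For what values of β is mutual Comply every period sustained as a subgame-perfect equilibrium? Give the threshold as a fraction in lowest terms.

11/(1−β) ≥ 14 + 7β/(1−β)
11 ≥ 14 − 7β
β ≥ 3/7.

3/7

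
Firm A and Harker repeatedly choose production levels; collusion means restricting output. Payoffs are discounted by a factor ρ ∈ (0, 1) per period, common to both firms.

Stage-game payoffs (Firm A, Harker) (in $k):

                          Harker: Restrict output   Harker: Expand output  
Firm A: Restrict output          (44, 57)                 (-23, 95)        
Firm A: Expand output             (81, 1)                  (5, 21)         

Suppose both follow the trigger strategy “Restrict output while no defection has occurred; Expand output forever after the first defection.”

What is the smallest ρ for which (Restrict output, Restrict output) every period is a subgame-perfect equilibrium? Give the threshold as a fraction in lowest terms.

19/37

For Firm A: deviation gain 81−44 = 37, per-period punishment loss 44−5 = 39. IC gives ρ ≥ 37/76.
For Harker: gain 38, loss 36 per period, so ρ ≥ 38/74 = 19/37.
The tighter constraint is Harker's, so cooperation needs ρ ≥ 19/37.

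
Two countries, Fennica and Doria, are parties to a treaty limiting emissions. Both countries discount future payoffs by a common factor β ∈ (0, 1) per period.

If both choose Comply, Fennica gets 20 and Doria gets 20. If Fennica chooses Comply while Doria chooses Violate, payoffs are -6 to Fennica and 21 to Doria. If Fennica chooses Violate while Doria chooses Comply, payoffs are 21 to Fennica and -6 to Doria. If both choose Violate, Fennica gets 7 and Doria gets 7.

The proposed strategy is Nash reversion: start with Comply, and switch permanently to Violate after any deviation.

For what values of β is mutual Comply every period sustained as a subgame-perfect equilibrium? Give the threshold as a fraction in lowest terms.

Under grim trigger the critical discount factor is (T−C)/(T−P) with T = 21, C = 20, P = 7.
β* = (21−20)/(21−7) = 1/14.

1/14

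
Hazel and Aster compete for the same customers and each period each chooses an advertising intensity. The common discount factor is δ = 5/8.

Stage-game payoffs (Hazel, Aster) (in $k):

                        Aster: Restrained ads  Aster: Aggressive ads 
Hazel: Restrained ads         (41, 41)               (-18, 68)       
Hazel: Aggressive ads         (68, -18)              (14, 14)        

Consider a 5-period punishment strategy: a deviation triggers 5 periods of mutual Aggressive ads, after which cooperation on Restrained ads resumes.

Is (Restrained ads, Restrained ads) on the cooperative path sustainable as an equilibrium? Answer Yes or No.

Yes

A one-shot deviation gives 68 now, then 14 for 5 periods, then back to 41.
Gain from deviating: (68−41) today; loss: (41−14) in each of the next 5 periods.
No-deviation condition: (41−14)(δ+…+δ^5) ≥ 68−41, i.e. δ+…+δ^5 ≥ 1.
At δ = 5/8: δ+…+δ^5 = 1.5077 ≥ 1.0000.
So cooperation is sustainable.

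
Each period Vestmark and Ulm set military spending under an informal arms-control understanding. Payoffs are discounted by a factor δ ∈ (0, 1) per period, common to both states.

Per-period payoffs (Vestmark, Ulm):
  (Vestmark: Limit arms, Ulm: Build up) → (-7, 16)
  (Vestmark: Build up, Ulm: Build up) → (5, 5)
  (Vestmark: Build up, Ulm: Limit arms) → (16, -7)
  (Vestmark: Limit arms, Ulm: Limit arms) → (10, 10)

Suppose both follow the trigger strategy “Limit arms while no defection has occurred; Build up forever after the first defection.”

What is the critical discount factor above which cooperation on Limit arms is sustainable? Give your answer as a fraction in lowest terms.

Under grim trigger the critical discount factor is (T−C)/(T−P) with T = 16, C = 10, P = 5.
δ* = (16−10)/(16−5) = 6/11.

6/11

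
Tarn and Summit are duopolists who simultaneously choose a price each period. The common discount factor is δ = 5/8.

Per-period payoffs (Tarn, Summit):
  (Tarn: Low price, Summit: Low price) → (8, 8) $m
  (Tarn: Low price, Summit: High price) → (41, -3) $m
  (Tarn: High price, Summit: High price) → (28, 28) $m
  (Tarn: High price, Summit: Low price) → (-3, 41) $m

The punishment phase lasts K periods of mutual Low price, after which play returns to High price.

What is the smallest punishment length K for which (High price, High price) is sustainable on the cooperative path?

2

No profitable deviation requires (28−8)(δ+…+δ^K) ≥ 41−28, i.e. δ+…+δ^K ≥ 13/20 ≈ 0.6500.
With δ = 5/8, the partial sums are K=1: 0.6250, K=2: 1.0156.
K = 2 is the first length at which the sum reaches 0.6500.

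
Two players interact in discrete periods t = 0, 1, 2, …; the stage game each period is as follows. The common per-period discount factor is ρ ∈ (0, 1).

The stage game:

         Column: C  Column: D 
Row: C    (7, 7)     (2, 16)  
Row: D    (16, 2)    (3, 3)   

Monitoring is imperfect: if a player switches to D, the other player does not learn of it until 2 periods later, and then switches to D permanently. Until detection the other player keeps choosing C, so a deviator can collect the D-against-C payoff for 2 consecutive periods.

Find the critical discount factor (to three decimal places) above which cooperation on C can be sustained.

Deviating for the 2 undetected periods gains 16−7 = 9 per period over cooperation, then loses 7−3 = 4 per period forever once punishment starts.
Gain: 9(1 + ρ + … + ρ^1); loss: 4·ρ^2/(1−ρ).
No profitable deviation ⇔ 9(1−ρ^2) ≤ 4·ρ^2, i.e. ρ^2 ≥ 9/(9+4) = 9/13.
Hence ρ ≥ (9/13)^(1/2) ≈ 0.832.

0.832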